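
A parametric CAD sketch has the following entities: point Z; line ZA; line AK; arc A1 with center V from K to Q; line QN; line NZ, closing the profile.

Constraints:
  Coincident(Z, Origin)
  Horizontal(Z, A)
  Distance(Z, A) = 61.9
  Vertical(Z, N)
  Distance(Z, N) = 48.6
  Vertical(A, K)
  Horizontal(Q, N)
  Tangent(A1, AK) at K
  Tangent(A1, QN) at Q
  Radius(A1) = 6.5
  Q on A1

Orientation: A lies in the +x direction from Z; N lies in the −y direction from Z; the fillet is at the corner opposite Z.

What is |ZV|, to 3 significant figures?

69.6

Z is at the origin; Z and A share the same y with |ZA| = 61.9 and A on the +x side, so A = (61.9, 0.00). ZN is vertical with |ZN| = 48.6 and N on the −y side, so N = (0.00, -48.6). The virtual corner opposite Z is at (61.9, -48.6). Since A1 is tangent to AK there, VK ⟂ AK and the tangent condition forces VQ to be normal to QN, with radius 6.5, so the center V sits 6.5 in from both sides at V = (55.4, -42.1). Then |ZV| = |V − Z| = 69.6.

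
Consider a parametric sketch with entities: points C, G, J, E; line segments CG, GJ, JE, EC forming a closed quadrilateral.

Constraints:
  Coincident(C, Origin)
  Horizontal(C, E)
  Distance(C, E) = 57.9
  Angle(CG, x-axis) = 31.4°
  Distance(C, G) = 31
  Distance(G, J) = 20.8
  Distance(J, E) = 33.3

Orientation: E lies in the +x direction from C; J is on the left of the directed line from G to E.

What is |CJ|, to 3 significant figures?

51.7

Checks: |GJ| = 20.80 ✓; |JE| = 33.30 ✓.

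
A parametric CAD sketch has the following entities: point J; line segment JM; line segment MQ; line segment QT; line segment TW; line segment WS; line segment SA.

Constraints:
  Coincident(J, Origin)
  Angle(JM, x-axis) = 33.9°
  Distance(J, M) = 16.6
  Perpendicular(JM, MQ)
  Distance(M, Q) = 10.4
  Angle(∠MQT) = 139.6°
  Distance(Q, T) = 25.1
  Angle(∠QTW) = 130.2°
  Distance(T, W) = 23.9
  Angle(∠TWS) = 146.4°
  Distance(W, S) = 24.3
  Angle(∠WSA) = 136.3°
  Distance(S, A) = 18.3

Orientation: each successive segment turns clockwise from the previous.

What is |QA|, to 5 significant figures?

65.497

J is at the origin; JM runs at 33.9° with length 16.6, so M = (13.778, 9.2586). JM is perpendicular to MQ, so MQ runs at -56.100°; with |MQ| = 10.4, Q = (19.579, 0.62644). ∠MQT = 139.6° gives QT at -96.500° from the x-axis; with |QT| = 25.1, T = (16.737, -24.312). ∠QTW = 130.2° gives TW at -146.30° from the x-axis; with |TW| = 23.9, W = (-3.1464, -37.573). ∠TWS = 146.4° gives WS at -179.90° from the x-axis; with |WS| = 24.3, S = (-27.446, -37.615). ∠WSA = 136.3° gives SA at 136.40° from the x-axis; with |SA| = 18.3, A = (-40.699, -24.995). Then |QA| = |A − Q| = 65.497.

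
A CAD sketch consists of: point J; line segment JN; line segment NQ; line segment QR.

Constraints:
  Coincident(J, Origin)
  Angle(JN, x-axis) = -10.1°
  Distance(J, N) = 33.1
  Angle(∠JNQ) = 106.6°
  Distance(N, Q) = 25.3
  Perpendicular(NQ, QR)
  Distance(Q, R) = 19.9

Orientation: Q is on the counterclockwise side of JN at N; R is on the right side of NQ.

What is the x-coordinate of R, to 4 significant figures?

61.73

J is at the origin; JN runs at -10.1° with length 33.1, so N = 33.1·(cos -10.1°, sin -10.1°) = (32.59, -5.805). ∠JNQ = 106.6°, so NQ runs at -10.1° + (180° − 106.6°) = 63.30° from the x-axis; with |NQ| = 25.3, Q = N + 25.3·(cos 63.30°, sin 63.30°) = (43.95, 16.80). NQ ⟂ QR; with |QR| = 19.9 on the right of NQ, R = Q + 19.9·(0.8934, -0.4493) = (61.73, 7.856). So R.x = 61.73.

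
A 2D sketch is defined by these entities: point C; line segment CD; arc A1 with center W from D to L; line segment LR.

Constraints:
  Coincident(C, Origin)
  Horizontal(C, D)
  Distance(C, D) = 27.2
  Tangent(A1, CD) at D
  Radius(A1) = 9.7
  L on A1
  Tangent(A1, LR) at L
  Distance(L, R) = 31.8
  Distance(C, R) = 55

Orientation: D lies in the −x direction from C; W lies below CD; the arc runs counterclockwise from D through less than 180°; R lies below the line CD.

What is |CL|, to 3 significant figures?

38.2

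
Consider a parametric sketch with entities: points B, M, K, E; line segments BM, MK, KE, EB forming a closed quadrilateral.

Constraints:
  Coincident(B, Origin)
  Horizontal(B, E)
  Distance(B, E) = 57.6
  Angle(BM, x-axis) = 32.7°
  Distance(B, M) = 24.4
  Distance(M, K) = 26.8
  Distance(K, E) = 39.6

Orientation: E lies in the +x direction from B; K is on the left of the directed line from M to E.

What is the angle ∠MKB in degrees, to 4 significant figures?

8.764°

B is at the origin; B and E share the same y with |BE| = 57.6 and E in +x, so E = (57.6, 0). BM runs at 32.7° with |BM| = 24.4, so M = (20.53, 13.18). K is determined by |MK| = 26.8 and |KE| = 39.6 together: it lies at the intersection of circle(M, 26.8) and circle(E, 39.6). With |ME| = 39.34, the foot of the radical line on ME is 8.869 from M and the perpendicular offset is √(26.8² − 8.869²) = 25.29. Taking the left-of-ME solution: K = (37.36, 34.04).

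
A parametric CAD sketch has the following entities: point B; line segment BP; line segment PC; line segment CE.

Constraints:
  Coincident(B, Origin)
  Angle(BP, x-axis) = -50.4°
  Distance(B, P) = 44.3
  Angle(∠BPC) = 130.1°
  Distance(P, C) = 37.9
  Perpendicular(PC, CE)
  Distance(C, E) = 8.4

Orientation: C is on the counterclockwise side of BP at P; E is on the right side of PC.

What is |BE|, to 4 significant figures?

78.75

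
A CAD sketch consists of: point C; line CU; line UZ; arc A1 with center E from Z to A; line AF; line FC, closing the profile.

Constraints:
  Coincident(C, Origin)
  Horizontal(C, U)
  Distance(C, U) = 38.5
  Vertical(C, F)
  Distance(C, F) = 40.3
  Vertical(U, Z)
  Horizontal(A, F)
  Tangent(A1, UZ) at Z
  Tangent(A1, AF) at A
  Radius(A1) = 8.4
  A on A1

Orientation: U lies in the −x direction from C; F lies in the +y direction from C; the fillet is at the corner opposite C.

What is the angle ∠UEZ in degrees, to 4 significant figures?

75.25°

C is at the origin; CU is horizontal with |CU| = 38.5 and U on the −x side, so U = (-38.50, 0.000). CF is vertical with |CF| = 40.3 and F on the +y side, so F = (0.000, 40.30). The virtual corner opposite C is at (-38.50, 40.30). The tangent condition forces EZ to be normal to UZ and A1 meets AF tangentially, so EA is at right angles to AF, with radius 8.4, so the center E sits 8.4 in from both sides at E = (-30.10, 31.90). That places the tangent points at Z = (-38.50, 31.90) on UZ and A = (-30.10, 40.30) on AF. Then cos ∠UEZ = EU·EZ / (|EU||EZ|), giving 75.25°.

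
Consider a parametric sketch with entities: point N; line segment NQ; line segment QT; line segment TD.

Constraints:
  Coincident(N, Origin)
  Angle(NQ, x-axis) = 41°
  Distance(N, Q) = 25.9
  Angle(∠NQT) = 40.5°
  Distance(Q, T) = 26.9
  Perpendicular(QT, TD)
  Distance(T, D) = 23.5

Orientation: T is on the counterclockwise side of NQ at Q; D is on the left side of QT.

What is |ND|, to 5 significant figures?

9.8251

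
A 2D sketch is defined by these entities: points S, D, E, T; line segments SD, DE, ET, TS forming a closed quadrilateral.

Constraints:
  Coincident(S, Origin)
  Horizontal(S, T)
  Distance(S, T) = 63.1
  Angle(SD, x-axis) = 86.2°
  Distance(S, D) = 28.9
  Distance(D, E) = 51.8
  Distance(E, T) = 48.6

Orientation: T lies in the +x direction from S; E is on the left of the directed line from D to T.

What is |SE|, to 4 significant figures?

68.90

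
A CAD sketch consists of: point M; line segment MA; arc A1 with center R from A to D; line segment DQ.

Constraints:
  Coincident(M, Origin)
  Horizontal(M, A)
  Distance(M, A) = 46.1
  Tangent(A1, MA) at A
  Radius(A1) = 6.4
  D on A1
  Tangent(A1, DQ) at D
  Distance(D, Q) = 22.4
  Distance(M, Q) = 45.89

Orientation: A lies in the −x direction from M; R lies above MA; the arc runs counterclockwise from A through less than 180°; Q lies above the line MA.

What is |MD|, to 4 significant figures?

40.14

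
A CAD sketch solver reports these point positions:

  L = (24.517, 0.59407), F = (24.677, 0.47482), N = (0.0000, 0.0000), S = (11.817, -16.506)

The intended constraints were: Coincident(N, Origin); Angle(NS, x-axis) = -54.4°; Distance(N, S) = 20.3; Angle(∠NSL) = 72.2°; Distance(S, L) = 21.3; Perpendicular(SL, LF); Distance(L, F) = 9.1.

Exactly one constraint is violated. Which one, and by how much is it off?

Distance(L, F) = 9.1 — off by 8.90.

N = (0.00, 0.00) ✓; NS at -54.40° ✓; |NS| = 20.30 ✓; ∠NSL = 72.20° ✓; |SL| = 21.30 ✓; ∠(SL, LF) = 90.10° ✓; |LF| = 0.1996 ✗.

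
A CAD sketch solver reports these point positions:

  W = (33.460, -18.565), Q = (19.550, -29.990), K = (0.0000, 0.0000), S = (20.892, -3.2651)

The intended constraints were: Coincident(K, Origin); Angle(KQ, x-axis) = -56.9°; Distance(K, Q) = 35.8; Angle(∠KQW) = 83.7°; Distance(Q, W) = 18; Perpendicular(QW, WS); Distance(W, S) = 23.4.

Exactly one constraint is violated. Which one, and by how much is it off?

Distance(W, S) = 23.4 — off by 3.60.

K = (0.00, 0.00) ✓; KQ at -56.90° ✓; |KQ| = 35.80 ✓; ∠KQW = 83.70° ✓; |QW| = 18.00 ✓; ∠(QW, WS) = 90.00° ✓; |WS| = 19.80 ✗.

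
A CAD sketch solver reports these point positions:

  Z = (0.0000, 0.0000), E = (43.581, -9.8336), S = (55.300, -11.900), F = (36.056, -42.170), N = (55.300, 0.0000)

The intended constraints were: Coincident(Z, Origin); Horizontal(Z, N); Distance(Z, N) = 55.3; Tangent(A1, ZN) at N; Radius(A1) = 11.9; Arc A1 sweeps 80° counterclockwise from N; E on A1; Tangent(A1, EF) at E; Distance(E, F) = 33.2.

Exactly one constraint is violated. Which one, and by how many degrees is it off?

Tangent(A1, EF) at E — off by 3.10°.

Z = (0.00, 0.00) ✓; Z.y = 0.00, N.y = 0.00 ✓; |ZN| = 55.30 ✓; ∠(SN, NZ) = 90.00° ✓; |SN| = 11.90 ✓; bearing(S→E) − bearing(S→N) = 80.00° ✓; |SE| = 11.90 ✓; ∠(SE, EF) = 93.10° ✗; |EF| = 33.20 ✓.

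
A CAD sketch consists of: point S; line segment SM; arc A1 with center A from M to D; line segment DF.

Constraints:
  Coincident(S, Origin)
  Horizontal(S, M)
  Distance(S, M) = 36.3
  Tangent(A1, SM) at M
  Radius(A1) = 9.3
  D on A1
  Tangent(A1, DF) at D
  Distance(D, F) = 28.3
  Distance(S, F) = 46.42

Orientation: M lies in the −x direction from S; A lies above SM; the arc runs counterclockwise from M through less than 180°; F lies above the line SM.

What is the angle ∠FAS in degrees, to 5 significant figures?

86.488°

S is at the origin; SM is horizontal with |SM| = 36.3 and M on the −x side, so M = (-36.300, 0.0000). The tangent condition forces AM to be normal to SM, so A = M + (0, 9.3) = (-36.300, 9.3000). Since AD ⟂ DF (tangency), |AF| = √(9.3² + 28.3²) = 29.789 regardless of where D sits on A1. So F lies on both circle(S, 46.42) and circle(A, 29.789); the above-SM intersection is F = (-27.153, 37.650). D is the foot of the tangent from F: D = (-27.000, 9.3503).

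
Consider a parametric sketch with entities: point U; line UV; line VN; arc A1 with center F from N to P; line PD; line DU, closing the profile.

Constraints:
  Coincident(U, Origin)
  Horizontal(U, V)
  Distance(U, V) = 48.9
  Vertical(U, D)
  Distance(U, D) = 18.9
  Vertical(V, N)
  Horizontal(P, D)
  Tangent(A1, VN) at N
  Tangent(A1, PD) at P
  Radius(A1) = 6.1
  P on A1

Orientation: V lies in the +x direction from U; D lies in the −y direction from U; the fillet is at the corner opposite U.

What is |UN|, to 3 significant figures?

50.5

The virtual corner opposite U is at (48.9, -18.9). The tangent condition forces FN to be normal to VN and the tangent condition forces FP to be normal to PD, with radius 6.1, so the center F sits 6.1 in from both sides at F = (42.8, -12.8). That places the tangent points at N = (48.9, -12.8) on VN and P = (42.8, -18.9) on PD. Then |UN| = |N − U| = 50.5.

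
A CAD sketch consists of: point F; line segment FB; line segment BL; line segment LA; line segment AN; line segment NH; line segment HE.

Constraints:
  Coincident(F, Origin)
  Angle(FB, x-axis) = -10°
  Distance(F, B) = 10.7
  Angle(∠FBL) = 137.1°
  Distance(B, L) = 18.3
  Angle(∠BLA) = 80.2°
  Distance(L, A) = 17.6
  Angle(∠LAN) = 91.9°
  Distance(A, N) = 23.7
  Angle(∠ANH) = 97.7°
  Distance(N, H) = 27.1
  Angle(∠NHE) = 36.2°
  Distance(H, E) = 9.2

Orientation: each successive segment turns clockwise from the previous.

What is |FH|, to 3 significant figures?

20.3

F is at the origin; FB runs at -10.0° with length 10.7, so B = (10.5, -1.86). ∠FBL = 137.1° gives BL at -52.9° from the x-axis; with |BL| = 18.3, L = (21.6, -16.5). ∠BLA = 80.2° gives LA at -153° from the x-axis; with |LA| = 17.6, A = (5.94, -24.5). ∠LAN = 91.9° gives AN at 119° from the x-axis; with |AN| = 23.7, N = (-5.63, -3.84). ∠ANH = 97.7° gives NH at 36.9° from the x-axis; with |NH| = 27.1, H = (16.0, 12.4). Then |FH| = |H − F| = 20.3.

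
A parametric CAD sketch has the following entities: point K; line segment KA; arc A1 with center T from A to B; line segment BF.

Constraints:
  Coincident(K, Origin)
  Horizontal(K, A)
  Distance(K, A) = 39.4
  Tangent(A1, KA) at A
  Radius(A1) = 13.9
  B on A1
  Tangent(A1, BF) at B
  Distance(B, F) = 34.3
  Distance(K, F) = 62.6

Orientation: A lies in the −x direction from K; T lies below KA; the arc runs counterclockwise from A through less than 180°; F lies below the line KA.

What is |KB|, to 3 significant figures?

55.6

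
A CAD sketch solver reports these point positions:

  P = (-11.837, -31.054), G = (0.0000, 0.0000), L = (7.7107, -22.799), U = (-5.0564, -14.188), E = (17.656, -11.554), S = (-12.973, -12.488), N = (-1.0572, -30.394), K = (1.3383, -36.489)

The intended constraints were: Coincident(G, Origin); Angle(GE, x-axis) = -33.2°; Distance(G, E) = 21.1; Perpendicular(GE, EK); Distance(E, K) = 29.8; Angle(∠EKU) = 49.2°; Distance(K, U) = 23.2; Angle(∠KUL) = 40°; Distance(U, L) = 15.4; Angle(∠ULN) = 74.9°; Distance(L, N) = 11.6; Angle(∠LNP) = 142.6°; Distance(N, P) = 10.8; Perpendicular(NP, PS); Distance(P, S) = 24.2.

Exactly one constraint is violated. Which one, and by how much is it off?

Distance(P, S) = 24.2 — off by 5.60.

G = (0.00, 0.00) ✓; GE at -33.20° ✓; |GE| = 21.10 ✓; ∠(GE, EK) = 90.00° ✓; |EK| = 29.80 ✓; ∠EKU = 49.20° ✓; |KU| = 23.20 ✓; ∠KUL = 40.00° ✓; |UL| = 15.40 ✓; ∠ULN = 74.90° ✓; |LN| = 11.60 ✓; ∠LNP = 142.6° ✓; |NP| = 10.80 ✓; ∠(NP, PS) = 90.00° ✓; |PS| = 18.60 ✗.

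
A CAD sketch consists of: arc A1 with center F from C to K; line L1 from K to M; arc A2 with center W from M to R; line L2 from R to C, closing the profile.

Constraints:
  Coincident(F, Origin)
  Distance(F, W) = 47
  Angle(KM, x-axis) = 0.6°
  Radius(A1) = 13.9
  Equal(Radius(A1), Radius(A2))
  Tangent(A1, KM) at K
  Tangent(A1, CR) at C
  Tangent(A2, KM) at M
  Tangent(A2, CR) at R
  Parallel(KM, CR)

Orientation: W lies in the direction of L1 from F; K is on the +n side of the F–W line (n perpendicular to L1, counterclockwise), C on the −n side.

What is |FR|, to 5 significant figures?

49.012

Tangency of A1 to both parallel lines with radius 13.9 puts K and C at F ± 13.9·n: K = (-0.14556, 13.899), C = (0.14556, -13.899). Equal radii place M and R the same way about W: M = W + 13.9·n = (46.852, 14.391), R = W − 13.9·n = (47.143, -13.407). Then |FR| = |R − F| = 49.012.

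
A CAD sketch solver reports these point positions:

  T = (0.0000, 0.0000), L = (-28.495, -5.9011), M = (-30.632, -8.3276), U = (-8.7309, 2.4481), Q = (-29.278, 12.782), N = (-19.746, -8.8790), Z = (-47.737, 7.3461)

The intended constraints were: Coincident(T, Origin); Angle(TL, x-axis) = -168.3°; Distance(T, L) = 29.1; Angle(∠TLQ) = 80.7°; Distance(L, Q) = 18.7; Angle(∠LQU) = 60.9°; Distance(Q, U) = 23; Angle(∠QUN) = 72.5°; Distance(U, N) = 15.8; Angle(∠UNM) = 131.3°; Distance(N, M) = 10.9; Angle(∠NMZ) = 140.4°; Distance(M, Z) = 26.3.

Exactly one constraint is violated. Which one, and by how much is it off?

Distance(M, Z) = 26.3 — off by 3.10.

T = (0.00, 0.00) ✓; TL at -168.3° ✓; |TL| = 29.10 ✓; ∠TLQ = 80.70° ✓; |LQ| = 18.70 ✓; ∠LQU = 60.90° ✓; |QU| = 23.00 ✓; ∠QUN = 72.50° ✓; |UN| = 15.80 ✓; ∠UNM = 131.3° ✓; |NM| = 10.90 ✓; ∠NMZ = 140.4° ✓; |MZ| = 23.20 ✗.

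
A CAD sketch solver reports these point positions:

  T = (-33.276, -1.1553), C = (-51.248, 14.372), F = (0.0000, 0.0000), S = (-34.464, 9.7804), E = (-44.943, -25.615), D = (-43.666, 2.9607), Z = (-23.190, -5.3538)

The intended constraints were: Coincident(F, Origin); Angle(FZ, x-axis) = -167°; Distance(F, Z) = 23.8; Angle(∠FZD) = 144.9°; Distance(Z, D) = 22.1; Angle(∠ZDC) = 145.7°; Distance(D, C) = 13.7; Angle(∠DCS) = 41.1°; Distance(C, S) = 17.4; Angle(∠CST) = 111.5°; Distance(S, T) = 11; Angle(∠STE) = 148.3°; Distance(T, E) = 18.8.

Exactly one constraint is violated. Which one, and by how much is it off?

Distance(T, E) = 18.8 — off by 8.30.

F = (0.00, 0.00) ✓; FZ at -167.0° ✓; |FZ| = 23.80 ✓; ∠FZD = 144.9° ✓; |ZD| = 22.10 ✓; ∠ZDC = 145.7° ✓; |DC| = 13.70 ✓; ∠DCS = 41.10° ✓; |CS| = 17.40 ✓; ∠CST = 111.5° ✓; |ST| = 11.00 ✓; ∠STE = 148.3° ✓; |TE| = 27.10 ✗.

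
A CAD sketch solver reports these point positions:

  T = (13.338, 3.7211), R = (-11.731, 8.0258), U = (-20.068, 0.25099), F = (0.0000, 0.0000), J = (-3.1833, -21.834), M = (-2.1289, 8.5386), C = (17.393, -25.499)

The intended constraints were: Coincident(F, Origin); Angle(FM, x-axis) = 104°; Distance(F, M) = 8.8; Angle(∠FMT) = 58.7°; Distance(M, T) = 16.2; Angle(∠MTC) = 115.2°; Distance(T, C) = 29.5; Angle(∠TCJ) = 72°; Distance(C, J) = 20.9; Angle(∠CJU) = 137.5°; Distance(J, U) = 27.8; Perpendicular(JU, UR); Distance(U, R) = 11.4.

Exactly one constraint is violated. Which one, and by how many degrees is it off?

Perpendicular(JU, UR) — off by 5.60°.

F = (0.00, 0.00) ✓; FM at 104.0° ✓; |FM| = 8.800 ✓; ∠FMT = 58.70° ✓; |MT| = 16.20 ✓; ∠MTC = 115.2° ✓; |TC| = 29.50 ✓; ∠TCJ = 72.00° ✓; |CJ| = 20.90 ✓; ∠CJU = 137.5° ✓; |JU| = 27.80 ✓; ∠(JU, UR) = 84.40° ✗; |UR| = 11.40 ✓.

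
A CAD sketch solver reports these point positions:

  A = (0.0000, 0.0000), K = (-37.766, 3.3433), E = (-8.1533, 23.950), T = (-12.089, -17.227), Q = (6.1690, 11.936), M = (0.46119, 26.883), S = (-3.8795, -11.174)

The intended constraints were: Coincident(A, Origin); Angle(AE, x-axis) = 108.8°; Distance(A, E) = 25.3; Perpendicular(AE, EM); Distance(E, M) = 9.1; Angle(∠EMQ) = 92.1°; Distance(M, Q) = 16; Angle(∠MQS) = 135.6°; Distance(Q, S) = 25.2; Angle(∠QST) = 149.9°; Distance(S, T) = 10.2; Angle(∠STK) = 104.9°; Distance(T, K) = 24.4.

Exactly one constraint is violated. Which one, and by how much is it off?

Distance(T, K) = 24.4 — off by 8.50.

A = (0.00, 0.00) ✓; AE at 108.8° ✓; |AE| = 25.30 ✓; ∠(AE, EM) = 90.00° ✓; |EM| = 9.100 ✓; ∠EMQ = 92.10° ✓; |MQ| = 16.00 ✓; ∠MQS = 135.6° ✓; |QS| = 25.20 ✓; ∠QST = 149.9° ✓; |ST| = 10.20 ✓; ∠STK = 104.9° ✓; |TK| = 32.90 ✗.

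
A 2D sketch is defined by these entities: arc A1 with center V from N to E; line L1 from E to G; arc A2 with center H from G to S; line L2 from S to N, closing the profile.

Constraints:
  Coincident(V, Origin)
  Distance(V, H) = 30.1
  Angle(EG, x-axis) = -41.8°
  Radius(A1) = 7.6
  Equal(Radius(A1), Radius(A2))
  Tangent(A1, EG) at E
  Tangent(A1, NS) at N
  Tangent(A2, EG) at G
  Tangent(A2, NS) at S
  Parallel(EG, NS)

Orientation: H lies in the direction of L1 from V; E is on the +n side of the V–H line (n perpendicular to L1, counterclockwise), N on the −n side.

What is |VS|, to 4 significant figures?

31.04

The slot axis is L1's direction at -41.8°, so u = (cos -41.8°, sin -41.8°) = (0.7455, -0.6665) and n = (−sin -41.8°, cos -41.8°) = (0.6665, 0.7455). V is at the origin and H lies 30.1 along u from V, so H = 30.1·u = (22.44, -20.06). Tangency of A1 to both parallel lines with radius 7.6 puts E and N at V ± 7.6·n: E = (5.066, 5.666), N = (-5.066, -5.666). Equal radii place G and S the same way about H: G = H + 7.6·n = (27.50, -14.40), S = H − 7.6·n = (17.37, -25.73). Then |VS| = |S − V| = 31.04.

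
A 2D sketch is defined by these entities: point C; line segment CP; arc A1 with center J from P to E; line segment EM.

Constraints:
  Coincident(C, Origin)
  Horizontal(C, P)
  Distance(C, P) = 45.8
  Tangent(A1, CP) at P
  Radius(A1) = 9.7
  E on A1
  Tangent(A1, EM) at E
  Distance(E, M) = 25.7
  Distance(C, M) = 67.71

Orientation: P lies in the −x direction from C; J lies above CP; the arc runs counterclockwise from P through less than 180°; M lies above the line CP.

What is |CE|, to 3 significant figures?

42.8

Checks: |JE| = 9.700 ✓; ∠(JE, EM) = 90.00° ✓; |EM| = 25.70 ✓; |CM| = 67.71 ✓.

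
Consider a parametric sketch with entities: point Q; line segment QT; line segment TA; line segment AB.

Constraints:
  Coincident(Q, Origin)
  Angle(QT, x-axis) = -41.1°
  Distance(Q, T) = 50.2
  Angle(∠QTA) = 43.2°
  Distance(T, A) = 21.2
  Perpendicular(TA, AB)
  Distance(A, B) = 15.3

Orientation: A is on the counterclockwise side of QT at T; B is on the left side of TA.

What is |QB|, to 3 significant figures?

24.5

∠QTA = 43.2°, so TA runs at -41.1° + (180° − 43.2°) = 95.7° from the x-axis; with |TA| = 21.2, A = T + 21.2·(cos 95.7°, sin 95.7°) = (35.7, -11.9). The perpendicularity gives AB at right angles to TA; with |AB| = 15.3 on the left of TA, B = A + 15.3·(-0.995, -0.0993) = (20.5, -13.4). Then |QB| = |B − Q| = 24.5.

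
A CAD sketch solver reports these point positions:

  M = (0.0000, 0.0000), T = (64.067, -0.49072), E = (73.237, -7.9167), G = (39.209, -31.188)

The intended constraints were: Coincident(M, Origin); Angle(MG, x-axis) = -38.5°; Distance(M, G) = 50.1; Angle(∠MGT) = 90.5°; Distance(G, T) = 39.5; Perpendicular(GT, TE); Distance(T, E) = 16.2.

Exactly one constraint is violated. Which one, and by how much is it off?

Distance(T, E) = 16.2 — off by 4.40.

M = (0.00, 0.00) ✓; MG at -38.50° ✓; |MG| = 50.10 ✓; ∠MGT = 90.50° ✓; |GT| = 39.50 ✓; ∠(GT, TE) = 90.00° ✓; |TE| = 11.80 ✗.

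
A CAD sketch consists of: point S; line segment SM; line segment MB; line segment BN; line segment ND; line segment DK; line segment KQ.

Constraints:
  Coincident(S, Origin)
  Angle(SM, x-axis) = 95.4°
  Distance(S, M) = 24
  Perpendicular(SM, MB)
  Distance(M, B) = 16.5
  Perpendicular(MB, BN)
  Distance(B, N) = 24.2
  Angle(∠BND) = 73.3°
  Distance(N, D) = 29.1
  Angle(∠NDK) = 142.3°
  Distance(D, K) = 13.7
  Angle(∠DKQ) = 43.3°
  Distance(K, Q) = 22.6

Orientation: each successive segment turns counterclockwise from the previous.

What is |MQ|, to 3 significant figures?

9.48

S is at the origin; SM runs at 95.4° with length 24.0, so M = (-2.26, 23.9). SM is perpendicular to MB, so MB runs at -175°; with |MB| = 16.5, B = (-18.7, 22.3). MB is perpendicular to BN, so BN runs at -84.6°; with |BN| = 24.2, N = (-16.4, -1.75). ∠BND = 73.3° gives ND at 22.1° from the x-axis; with |ND| = 29.1, D = (10.6, 9.20). ∠NDK = 142.3° gives DK at 59.8° from the x-axis; with |DK| = 13.7, K = (17.4, 21.0). ∠DKQ = 43.3° gives KQ at -164° from the x-axis; with |KQ| = 22.6, Q = (-4.22, 14.6). Then |MQ| = |Q − M| = 9.48.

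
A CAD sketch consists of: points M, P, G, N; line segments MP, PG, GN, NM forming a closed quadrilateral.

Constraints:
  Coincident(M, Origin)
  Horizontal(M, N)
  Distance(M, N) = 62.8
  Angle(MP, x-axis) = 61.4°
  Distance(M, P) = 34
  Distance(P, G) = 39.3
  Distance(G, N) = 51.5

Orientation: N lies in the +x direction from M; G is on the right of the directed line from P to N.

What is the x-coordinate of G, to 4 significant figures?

12.13

Checks: |PG| = 39.30 ✓; |GN| = 51.50 ✓.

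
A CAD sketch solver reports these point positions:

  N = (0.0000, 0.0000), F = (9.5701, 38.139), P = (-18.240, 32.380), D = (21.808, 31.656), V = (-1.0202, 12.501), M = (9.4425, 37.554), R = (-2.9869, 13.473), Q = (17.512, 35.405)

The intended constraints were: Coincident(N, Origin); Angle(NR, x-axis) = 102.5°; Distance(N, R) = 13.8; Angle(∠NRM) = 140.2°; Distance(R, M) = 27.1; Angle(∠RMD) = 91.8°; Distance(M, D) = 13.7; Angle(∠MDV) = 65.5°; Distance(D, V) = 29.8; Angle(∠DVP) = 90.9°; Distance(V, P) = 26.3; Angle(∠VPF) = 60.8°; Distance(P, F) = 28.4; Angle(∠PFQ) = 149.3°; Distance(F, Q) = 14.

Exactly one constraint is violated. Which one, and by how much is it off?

Distance(F, Q) = 14 — off by 5.60.

N = (0.00, 0.00) ✓; NR at 102.5° ✓; |NR| = 13.80 ✓; ∠NRM = 140.2° ✓; |RM| = 27.10 ✓; ∠RMD = 91.80° ✓; |MD| = 13.70 ✓; ∠MDV = 65.50° ✓; |DV| = 29.80 ✓; ∠DVP = 90.90° ✓; |VP| = 26.30 ✓; ∠VPF = 60.80° ✓; |PF| = 28.40 ✓; ∠PFQ = 149.3° ✓; |FQ| = 8.399 ✗.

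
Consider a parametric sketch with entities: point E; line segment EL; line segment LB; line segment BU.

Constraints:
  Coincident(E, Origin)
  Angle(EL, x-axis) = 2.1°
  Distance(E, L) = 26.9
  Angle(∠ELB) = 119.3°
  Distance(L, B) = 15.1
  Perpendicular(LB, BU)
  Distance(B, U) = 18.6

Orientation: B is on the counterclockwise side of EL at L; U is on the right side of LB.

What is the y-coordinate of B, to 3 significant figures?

14.4

E is at the origin; EL runs at 2.1° with length 26.9, so L = 26.9·(cos 2.1°, sin 2.1°) = (26.9, 0.986). ∠ELB = 119.3°, so LB runs at 2.1° + (180° − 119.3°) = 62.8° from the x-axis; with |LB| = 15.1, B = L + 15.1·(cos 62.8°, sin 62.8°) = (33.8, 14.4). So B.y = 14.4.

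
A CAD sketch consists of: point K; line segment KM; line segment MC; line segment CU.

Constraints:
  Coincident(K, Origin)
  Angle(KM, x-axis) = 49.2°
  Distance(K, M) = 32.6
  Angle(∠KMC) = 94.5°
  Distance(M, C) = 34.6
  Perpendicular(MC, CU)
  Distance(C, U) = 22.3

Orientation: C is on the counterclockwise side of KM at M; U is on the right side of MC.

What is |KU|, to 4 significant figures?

66.21

∠KMC = 94.5°, so MC runs at 49.2° + (180° − 94.5°) = 134.7° from the x-axis; with |MC| = 34.6, C = M + 34.6·(cos 134.7°, sin 134.7°) = (-3.036, 49.27). MC is perpendicular to CU; with |CU| = 22.3 on the right of MC, U = C + 22.3·(0.7108, 0.7034) = (12.81, 64.96). Then |KU| = |U − K| = 66.21.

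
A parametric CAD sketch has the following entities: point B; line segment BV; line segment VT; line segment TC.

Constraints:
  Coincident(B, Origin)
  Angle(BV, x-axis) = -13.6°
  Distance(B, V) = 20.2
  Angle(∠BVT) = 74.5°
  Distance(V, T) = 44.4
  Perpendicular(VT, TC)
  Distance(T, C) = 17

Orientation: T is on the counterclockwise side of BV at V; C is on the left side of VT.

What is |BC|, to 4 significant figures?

39.08

B is at the origin; BV runs at -13.6° with length 20.2, so V = 20.2·(cos -13.6°, sin -13.6°) = (19.63, -4.750). ∠BVT = 74.5°, so VT runs at -13.6° + (180° − 74.5°) = 91.90° from the x-axis; with |VT| = 44.4, T = V + 44.4·(cos 91.90°, sin 91.90°) = (18.16, 39.63). The perpendicularity gives TC at right angles to VT; with |TC| = 17.0 on the left of VT, C = T + 17.0·(-0.9995, -0.03316) = (1.171, 39.06). Then |BC| = |C − B| = 39.08.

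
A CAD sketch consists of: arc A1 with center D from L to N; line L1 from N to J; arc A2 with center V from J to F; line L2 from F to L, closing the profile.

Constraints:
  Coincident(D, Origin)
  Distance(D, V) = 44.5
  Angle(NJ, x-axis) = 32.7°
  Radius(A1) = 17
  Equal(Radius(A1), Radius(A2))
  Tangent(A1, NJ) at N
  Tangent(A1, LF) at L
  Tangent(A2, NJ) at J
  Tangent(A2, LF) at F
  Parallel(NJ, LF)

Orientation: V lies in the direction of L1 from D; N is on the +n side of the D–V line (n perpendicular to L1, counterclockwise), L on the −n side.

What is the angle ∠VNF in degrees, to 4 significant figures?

16.47°

Tangency of A1 to both parallel lines with radius 17.0 puts N and L at D ± 17.0·n: N = (-9.184, 14.31), L = (9.184, -14.31). Equal radii place J and F the same way about V: J = V + 17.0·n = (28.26, 38.35), F = V − 17.0·n = (46.63, 9.735). Then cos ∠VNF = NV·NF / (|NV||NF|), giving 16.47°.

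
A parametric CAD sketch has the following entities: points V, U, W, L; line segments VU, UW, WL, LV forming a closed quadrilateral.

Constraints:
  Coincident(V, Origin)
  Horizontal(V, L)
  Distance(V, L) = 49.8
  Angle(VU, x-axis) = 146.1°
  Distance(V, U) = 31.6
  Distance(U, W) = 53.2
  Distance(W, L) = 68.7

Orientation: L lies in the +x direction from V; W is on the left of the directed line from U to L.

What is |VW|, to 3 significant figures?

57.2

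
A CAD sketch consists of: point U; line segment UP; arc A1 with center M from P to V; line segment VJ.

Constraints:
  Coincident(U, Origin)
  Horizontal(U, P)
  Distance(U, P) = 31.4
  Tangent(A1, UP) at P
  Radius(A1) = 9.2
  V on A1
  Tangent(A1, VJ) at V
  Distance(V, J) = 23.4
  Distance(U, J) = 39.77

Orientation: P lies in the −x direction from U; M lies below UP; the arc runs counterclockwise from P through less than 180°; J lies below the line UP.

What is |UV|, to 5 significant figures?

41.204

U is at the origin; UP is horizontal with |UP| = 31.4 and P on the −x side, so P = (-31.400, 0.0000). A1 meets UP tangentially, so MP is at right angles to UP, so M = P + (0, -9.2) = (-31.400, -9.2000). Since MV ⟂ VJ (tangency), |MJ| = √(9.2² + 23.4²) = 25.144 regardless of where V sits on A1. So J lies on both circle(U, 39.77) and circle(M, 25.144); the below-UP intersection is J = (-22.573, -32.743). V is the foot of the tangent from J: V = (-38.235, -15.358).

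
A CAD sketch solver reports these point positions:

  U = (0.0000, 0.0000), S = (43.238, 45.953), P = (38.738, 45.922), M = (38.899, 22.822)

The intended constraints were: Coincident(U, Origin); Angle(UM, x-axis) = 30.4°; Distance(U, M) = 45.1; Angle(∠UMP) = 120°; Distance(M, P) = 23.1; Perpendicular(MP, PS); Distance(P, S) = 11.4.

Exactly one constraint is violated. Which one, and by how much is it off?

Distance(P, S) = 11.4 — off by 6.90.

U = (0.00, 0.00) ✓; UM at 30.40° ✓; |UM| = 45.10 ✓; ∠UMP = 120.0° ✓; |MP| = 23.10 ✓; ∠(MP, PS) = 90.00° ✓; |PS| = 4.500 ✗.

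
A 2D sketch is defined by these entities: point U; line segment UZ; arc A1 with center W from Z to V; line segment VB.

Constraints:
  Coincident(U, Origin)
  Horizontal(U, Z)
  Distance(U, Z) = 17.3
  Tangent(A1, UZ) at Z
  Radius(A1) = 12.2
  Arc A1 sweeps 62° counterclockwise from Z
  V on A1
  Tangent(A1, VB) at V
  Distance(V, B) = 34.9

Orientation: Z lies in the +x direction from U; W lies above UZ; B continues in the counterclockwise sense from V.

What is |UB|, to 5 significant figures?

58.023

U is at the origin; UZ is horizontal with |UZ| = 17.3 and Z on the +x side, so Z = (17.300, 0.0000). The tangent condition forces WZ to be normal to UZ, so W = Z + (0, 12.2) = (17.300, 12.200). On A1, Z sits at bearing -90° from W; a 62° counterclockwise sweep puts V at bearing -28°, so V = W + 12.2·(cos -28°, sin -28°) = (28.072, 6.4724). A1 meets VB tangentially, so WV is at right angles to VB, so VB runs along (−sin -28°, cos -28°); with |VB| = 34.9, B = (44.457, 37.287). Then |UB| = |B − U| = 58.023.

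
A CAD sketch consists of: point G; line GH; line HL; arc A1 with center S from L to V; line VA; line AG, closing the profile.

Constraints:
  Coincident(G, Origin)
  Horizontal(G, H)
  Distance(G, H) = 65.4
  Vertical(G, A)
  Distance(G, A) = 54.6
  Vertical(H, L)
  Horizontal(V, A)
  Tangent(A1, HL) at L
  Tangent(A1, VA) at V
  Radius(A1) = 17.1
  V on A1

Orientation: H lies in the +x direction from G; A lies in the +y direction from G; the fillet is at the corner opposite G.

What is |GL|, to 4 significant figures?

75.39

G is at the origin; GH is horizontal with |GH| = 65.4 and H on the +x side, so H = (65.40, 0.000). GA is vertical with |GA| = 54.6 and A on the +y side, so A = (0.000, 54.60). The virtual corner opposite G is at (65.40, 54.60). Tangency of A1 to HL means the radius SL is perpendicular to HL and the tangent condition forces SV to be normal to VA, with radius 17.1, so the center S sits 17.1 in from both sides at S = (48.30, 37.50). That places the tangent points at L = (65.40, 37.50) on HL and V = (48.30, 54.60) on VA. Then |GL| = |L − G| = 75.39.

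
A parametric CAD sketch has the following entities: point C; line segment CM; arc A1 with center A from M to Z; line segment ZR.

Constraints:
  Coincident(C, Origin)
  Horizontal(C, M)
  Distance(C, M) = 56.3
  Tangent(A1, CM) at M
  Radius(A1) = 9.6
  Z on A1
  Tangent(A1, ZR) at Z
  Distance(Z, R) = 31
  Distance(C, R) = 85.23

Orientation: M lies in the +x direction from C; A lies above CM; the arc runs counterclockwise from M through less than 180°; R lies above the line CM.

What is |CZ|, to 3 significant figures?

65.2

C is at the origin; C and M share the same y with |CM| = 56.3 and M on the +x side, so M = (56.3, 0.00). The tangent condition forces AM to be normal to CM, so A = M + (0, 9.6) = (56.3, 9.60). Since AZ ⟂ ZR (tangency), |AR| = √(9.6² + 31.0²) = 32.5 regardless of where Z sits on A1. So R lies on both circle(C, 85.23) and circle(A, 32.5); the above-CM intersection is R = (78.4, 33.3). Z is the foot of the tangent from R: Z = (64.9, 5.42).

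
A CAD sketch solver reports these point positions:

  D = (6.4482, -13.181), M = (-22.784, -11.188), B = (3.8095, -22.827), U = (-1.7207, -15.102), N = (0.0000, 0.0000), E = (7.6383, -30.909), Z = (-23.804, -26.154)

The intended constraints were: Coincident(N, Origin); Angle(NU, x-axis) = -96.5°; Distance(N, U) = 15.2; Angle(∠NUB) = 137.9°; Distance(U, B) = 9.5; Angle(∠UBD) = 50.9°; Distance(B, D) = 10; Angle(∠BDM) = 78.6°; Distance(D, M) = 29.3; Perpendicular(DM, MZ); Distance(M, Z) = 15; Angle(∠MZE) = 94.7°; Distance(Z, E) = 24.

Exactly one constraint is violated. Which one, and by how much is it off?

Distance(Z, E) = 24 — off by 7.80.

N = (0.00, 0.00) ✓; NU at -96.50° ✓; |NU| = 15.20 ✓; ∠NUB = 137.9° ✓; |UB| = 9.500 ✓; ∠UBD = 50.90° ✓; |BD| = 10.00 ✓; ∠BDM = 78.60° ✓; |DM| = 29.30 ✓; ∠(DM, MZ) = 90.00° ✓; |MZ| = 15.00 ✓; ∠MZE = 94.70° ✓; |ZE| = 31.80 ✗.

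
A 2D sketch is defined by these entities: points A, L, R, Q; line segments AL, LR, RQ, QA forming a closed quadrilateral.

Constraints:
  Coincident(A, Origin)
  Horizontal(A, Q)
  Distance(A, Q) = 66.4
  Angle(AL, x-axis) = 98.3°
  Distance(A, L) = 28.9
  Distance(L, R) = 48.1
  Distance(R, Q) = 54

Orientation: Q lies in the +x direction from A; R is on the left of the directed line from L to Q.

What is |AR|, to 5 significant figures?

61.993

A is at the origin; AQ is horizontal with |AQ| = 66.4 and Q in +x, so Q = (66.4, 0). AL runs at 98.3° with |AL| = 28.9, so L = (-4.1719, 28.597). R is determined by |LR| = 48.1 and |RQ| = 54.0 together: it lies at the intersection of circle(L, 48.1) and circle(Q, 54.0). With |LQ| = 76.146, the foot of the radical line on LQ is 34.117 from L and the perpendicular offset is √(48.1² − 34.117²) = 33.906. Taking the left-of-LQ solution: R = (40.182, 47.208).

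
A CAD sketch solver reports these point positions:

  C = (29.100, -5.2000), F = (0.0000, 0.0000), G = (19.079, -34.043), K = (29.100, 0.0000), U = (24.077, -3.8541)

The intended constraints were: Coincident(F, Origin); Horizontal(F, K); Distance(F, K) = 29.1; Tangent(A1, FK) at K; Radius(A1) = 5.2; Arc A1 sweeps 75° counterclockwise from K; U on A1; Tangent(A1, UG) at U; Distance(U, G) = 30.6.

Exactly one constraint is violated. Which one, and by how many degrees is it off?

Tangent(A1, UG) at U — off by 5.60°.

F = (0.00, 0.00) ✓; F.y = 0.00, K.y = 0.00 ✓; |FK| = 29.10 ✓; ∠(CK, KF) = 90.00° ✓; |CK| = 5.200 ✓; bearing(C→U) − bearing(C→K) = 75.00° ✓; |CU| = 5.200 ✓; ∠(CU, UG) = 84.40° ✗; |UG| = 30.60 ✓.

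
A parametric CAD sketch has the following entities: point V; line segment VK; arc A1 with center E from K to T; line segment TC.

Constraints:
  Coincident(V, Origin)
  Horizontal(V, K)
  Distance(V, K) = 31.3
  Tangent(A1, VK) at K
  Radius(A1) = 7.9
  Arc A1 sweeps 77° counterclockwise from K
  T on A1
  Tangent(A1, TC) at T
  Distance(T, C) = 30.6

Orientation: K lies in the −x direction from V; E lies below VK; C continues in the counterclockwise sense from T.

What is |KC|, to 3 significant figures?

38.8

On A1, K sits at bearing 90° from E; a 77° counterclockwise sweep puts T at bearing 167°, so T = E + 7.9·(cos 167°, sin 167°) = (-39.0, -6.12). Since A1 is tangent to TC there, ET ⟂ TC, so TC runs along (−sin 167°, cos 167°); with |TC| = 30.6, C = (-45.9, -35.9). Then |KC| = |C − K| = 38.8.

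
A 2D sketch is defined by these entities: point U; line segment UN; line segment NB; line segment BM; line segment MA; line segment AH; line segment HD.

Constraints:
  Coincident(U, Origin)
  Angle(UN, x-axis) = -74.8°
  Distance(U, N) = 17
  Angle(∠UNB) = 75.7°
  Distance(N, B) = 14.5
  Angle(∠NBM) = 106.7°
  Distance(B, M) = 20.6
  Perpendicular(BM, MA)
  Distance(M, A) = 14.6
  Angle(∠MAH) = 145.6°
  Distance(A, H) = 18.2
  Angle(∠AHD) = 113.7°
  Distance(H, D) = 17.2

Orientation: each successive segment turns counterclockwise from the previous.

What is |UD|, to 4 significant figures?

22.72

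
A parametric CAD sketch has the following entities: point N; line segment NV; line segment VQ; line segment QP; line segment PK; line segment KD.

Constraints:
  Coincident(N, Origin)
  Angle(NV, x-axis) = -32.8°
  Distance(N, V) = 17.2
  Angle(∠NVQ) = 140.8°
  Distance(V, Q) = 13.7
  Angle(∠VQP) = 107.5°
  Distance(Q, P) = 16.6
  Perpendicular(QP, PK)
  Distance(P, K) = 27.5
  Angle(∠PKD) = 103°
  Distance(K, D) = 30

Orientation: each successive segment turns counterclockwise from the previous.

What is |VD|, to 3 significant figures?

22.8

The perpendicularity gives PK at right angles to QP, so PK runs at 169°; with |PK| = 27.5, K = (4.28, 13.8). ∠PKD = 103.0° gives KD at -114° from the x-axis; with |KD| = 30.0, D = (-7.97, -13.6). Then |VD| = |D − V| = 22.8.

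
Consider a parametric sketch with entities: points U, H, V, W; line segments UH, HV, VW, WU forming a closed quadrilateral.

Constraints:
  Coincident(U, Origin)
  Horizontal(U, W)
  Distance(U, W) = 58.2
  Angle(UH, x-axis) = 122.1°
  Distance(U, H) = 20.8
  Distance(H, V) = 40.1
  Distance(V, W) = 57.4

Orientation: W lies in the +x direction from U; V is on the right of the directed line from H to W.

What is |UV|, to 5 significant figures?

19.913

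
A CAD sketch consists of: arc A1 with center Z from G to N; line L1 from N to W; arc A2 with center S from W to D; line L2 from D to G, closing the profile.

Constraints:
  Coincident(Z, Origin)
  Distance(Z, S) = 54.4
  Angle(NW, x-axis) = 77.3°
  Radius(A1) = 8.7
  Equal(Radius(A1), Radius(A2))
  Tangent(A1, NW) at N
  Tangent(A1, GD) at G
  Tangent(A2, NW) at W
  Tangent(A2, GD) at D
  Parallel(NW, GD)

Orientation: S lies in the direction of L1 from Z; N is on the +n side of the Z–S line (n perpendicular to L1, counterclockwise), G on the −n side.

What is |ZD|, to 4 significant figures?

55.09

The slot axis is L1's direction at 77.3°, so u = (cos 77.3°, sin 77.3°) = (0.2198, 0.9755) and n = (−sin 77.3°, cos 77.3°) = (-0.9755, 0.2198). Z is at the origin and S lies 54.4 along u from Z, so S = 54.4·u = (11.96, 53.07). Tangency of A1 to both parallel lines with radius 8.7 puts N and G at Z ± 8.7·n: N = (-8.487, 1.913), G = (8.487, -1.913). Equal radii place W and D the same way about S: W = S + 8.7·n = (3.472, 54.98), D = S − 8.7·n = (20.45, 51.16). Then |ZD| = |D − Z| = 55.09.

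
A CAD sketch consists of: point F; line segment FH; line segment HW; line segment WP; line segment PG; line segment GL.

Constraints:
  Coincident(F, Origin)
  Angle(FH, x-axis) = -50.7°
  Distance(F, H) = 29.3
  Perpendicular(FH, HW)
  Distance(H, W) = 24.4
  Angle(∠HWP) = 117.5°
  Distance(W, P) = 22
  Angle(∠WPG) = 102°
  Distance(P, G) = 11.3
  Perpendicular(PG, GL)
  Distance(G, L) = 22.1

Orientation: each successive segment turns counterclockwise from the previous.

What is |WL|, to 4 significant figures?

15.88

∠WPG = 102.0° gives PG at 179.8° from the x-axis; with |PG| = 11.3, G = (21.64, 14.36). PG ⟂ GL, so GL runs at -90.20°; with |GL| = 22.1, L = (21.56, -7.744). Then |WL| = |L − W| = 15.88.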